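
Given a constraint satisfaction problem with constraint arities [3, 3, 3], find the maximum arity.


The arities are: 3, 3, 3.
Scan for the maximum value.
Maximum arity = 3.

3


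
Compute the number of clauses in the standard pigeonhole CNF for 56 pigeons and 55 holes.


The PHP encoding has two parts:
1) At-least-one-hole clauses: 56 (one per pigeon, each with 55 literals).
2) At-most-one-pigeon-per-hole clauses: 55 holes * C(56,2) = 55 * 1540 = 84700.
Total clauses = 56 + 84700 = 84756.

84756


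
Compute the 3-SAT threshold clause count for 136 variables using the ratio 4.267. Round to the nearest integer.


The 3-SAT phase transition occurs at approximately 4.267 clauses per variable.
m = 4.267 * 136 = 580.312.
Rounded to nearest integer: 580.

580


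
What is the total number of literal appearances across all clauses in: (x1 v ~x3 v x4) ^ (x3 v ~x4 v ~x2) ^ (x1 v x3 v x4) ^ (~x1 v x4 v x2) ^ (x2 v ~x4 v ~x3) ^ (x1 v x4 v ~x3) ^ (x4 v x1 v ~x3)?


Clause lengths: 3, 3, 3, 3, 3, 3, 3.
Sum = 3 + 3 + 3 + 3 + 3 + 3 + 3 = 21.

21


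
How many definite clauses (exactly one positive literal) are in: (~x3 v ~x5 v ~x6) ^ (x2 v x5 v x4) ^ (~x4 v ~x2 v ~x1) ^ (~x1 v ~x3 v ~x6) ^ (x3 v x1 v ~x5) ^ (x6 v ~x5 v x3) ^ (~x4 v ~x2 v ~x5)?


A definite clause has exactly one positive literal.
Clause 1: 0 positive -> not definite
Clause 2: 3 positive -> not definite
Clause 3: 0 positive -> not definite
Clause 4: 0 positive -> not definite
Clause 5: 2 positive -> not definite
Clause 6: 2 positive -> not definite
Clause 7: 0 positive -> not definite
Definite clause count = 0.

0


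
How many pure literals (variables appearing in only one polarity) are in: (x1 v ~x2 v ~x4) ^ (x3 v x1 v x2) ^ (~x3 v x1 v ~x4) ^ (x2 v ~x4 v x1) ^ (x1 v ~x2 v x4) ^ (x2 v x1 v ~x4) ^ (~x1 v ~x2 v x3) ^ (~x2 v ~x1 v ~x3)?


A pure literal appears in only one polarity across all clauses.
No pure literals found.
Count = 0.

0


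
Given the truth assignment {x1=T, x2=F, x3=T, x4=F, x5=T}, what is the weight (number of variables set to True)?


The weight is the number of variables assigned True.
True variables: x1, x3, x5.
Weight = 3.

3


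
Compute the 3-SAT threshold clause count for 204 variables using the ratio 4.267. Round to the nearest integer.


The 3-SAT phase transition occurs at approximately 4.267 clauses per variable.
m = 4.267 * 204 = 870.468.
Rounded to nearest integer: 870.

870


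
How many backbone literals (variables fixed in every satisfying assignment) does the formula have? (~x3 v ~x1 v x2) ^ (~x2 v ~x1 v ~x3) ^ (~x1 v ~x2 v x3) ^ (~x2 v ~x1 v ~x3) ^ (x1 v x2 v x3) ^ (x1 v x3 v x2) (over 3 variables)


Find all satisfying assignments: 4 model(s).
Check which variables have the same value in every model.
No variable is fixed across all models.
Backbone size = 0.

0


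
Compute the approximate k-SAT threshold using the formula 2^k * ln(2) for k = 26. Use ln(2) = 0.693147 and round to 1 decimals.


Using the asymptotic formula: threshold ~ 2^k * ln(2).
2^26 = 67108864.
67108864 * 0.693147 = 46516307.8.

46516307.8


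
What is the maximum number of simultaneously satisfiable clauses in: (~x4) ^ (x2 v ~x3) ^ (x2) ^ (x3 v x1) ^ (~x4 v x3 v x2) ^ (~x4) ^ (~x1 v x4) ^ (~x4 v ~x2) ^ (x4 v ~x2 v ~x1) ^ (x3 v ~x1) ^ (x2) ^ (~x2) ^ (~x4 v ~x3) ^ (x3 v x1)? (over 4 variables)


Enumerate all 16 truth assignments.
For each, count how many of the 14 clauses are satisfied.
The formula is not fully satisfiable, so the maximum is below 14.
Maximum simultaneously satisfiable clauses = 13.

13


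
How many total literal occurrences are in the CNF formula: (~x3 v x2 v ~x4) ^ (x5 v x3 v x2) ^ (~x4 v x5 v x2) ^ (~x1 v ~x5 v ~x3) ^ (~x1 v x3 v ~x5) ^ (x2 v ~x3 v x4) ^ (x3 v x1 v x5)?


Clause lengths: 3, 3, 3, 3, 3, 3, 3.
Sum = 3 + 3 + 3 + 3 + 3 + 3 + 3 = 21.

21


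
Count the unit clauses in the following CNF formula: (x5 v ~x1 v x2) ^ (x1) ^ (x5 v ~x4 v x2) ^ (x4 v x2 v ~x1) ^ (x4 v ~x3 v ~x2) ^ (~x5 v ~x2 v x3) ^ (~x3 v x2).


A unit clause contains exactly one literal.
Unit clauses found: (x1).
Count = 1.

1


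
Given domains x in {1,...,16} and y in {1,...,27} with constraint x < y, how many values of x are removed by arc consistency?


For the constraint x < y, x needs a supporting value in y's domain.
x can be at most 26 (one less than y's maximum).
Valid x values from domain: 16 out of 16.
Pruned = 16 - 16 = 0.

0


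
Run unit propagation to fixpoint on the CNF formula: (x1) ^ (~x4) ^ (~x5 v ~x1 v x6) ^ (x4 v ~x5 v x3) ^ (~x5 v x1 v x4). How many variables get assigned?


Unit propagation repeatedly assigns the literal in any unit clause, then simplifies.
Assignments in order: x1 = T, x4 = F.
No further unit clauses remain.
Total variables assigned = 2.

2


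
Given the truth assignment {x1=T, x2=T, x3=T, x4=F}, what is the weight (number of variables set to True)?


The weight is the number of variables assigned True.
True variables: x1, x2, x3.
Weight = 3.

3


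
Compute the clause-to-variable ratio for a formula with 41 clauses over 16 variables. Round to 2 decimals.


Clause-to-variable ratio = clauses / variables.
41 / 16 = 2.56.

2.56


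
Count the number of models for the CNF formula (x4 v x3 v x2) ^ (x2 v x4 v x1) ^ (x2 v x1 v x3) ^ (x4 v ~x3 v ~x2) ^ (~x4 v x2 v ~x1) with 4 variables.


Enumerate all 16 truth assignments over 4 variables.
Test each against every clause.
Satisfying assignments found: 8.

8


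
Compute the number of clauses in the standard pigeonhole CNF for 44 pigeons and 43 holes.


The PHP encoding has two parts:
1) At-least-one-hole clauses: 44 (one per pigeon, each with 43 literals).
2) At-most-one-pigeon-per-hole clauses: 43 holes * C(44,2) = 43 * 946 = 40678.
Total clauses = 44 + 40678 = 40722.

40722


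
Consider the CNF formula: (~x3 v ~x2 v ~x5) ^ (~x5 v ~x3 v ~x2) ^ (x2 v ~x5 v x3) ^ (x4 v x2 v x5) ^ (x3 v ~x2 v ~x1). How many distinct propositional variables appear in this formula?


Identify each distinct variable in the formula.
Variables found: x1, x2, x3, x4, x5.
Total distinct variables = 5.

5


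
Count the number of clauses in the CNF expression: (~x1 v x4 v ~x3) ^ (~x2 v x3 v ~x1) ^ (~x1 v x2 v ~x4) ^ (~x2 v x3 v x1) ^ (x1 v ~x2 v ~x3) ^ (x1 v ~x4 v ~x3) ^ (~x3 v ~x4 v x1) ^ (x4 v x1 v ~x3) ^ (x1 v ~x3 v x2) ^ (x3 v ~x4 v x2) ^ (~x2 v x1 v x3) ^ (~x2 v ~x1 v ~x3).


Each group enclosed in parentheses joined by ^ is one clause.
Counting the conjuncts: 12 clauses.

12


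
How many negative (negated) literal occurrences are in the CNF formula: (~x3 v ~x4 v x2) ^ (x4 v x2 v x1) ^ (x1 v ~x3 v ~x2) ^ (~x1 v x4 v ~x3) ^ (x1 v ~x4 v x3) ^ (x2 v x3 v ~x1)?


Scan each clause for negated literals.
Clause 1: 2 negative; Clause 2: 0 negative; Clause 3: 2 negative; Clause 4: 2 negative; Clause 5: 1 negative; Clause 6: 1 negative.
Total negative literal occurrences = 8.

8


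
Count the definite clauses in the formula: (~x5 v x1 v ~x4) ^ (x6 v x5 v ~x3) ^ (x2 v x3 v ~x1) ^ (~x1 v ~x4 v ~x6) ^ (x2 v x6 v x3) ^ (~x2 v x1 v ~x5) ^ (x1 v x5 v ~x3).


A definite clause has exactly one positive literal.
Clause 1: 1 positive -> definite
Clause 2: 2 positive -> not definite
Clause 3: 2 positive -> not definite
Clause 4: 0 positive -> not definite
Clause 5: 3 positive -> not definite
Clause 6: 1 positive -> definite
Clause 7: 2 positive -> not definite
Definite clause count = 2.

2


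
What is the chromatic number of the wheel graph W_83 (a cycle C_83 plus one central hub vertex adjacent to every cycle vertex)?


W_83 consists of the cycle C_83 together with a hub vertex adjacent to every cycle vertex.
The cycle C_83 needs 3 colors (odd cycle -> 3).
The hub is adjacent to every cycle vertex, so it must receive a new color distinct from all of them.
Chromatic number = 3 + 1 = 4.

4


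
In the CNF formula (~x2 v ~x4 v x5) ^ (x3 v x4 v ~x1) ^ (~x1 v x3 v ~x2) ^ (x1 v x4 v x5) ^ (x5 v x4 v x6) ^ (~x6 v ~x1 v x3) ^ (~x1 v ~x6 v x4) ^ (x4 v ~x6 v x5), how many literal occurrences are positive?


Scan each clause for unnegated literals.
Clause 1: 1 positive; Clause 2: 2 positive; Clause 3: 1 positive; Clause 4: 3 positive; Clause 5: 3 positive; Clause 6: 1 positive; Clause 7: 1 positive; Clause 8: 2 positive.
Total positive literal occurrences = 14.

14


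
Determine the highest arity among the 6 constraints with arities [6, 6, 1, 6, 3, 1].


The arities are: 6, 6, 1, 6, 3, 1.
Scan for the maximum value.
Maximum arity = 6.

6


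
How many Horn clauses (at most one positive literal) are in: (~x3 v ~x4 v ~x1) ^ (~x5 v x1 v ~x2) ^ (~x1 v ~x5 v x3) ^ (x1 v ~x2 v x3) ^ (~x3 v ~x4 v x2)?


A Horn clause has at most one positive literal.
Clause 1: 0 positive lit(s) -> Horn
Clause 2: 1 positive lit(s) -> Horn
Clause 3: 1 positive lit(s) -> Horn
Clause 4: 2 positive lit(s) -> not Horn
Clause 5: 1 positive lit(s) -> Horn
Total Horn clauses = 4.

4


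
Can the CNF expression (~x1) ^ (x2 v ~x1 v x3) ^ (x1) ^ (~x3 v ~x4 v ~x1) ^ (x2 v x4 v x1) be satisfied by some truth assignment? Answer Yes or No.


Check all 16 possible truth assignments.
Number of satisfying assignments found: 0.
The formula is unsatisfiable.

No


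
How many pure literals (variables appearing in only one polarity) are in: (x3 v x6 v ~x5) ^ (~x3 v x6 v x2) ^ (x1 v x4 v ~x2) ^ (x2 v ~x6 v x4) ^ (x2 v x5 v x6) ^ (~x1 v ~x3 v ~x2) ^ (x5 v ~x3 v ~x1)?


A pure literal appears in only one polarity across all clauses.
Pure literals: x4 (positive only).
Count = 1.

1


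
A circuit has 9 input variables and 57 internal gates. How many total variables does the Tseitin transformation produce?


The Tseitin transformation introduces one auxiliary variable per gate.
Total variables = inputs + gates = 9 + 57 = 66.

66


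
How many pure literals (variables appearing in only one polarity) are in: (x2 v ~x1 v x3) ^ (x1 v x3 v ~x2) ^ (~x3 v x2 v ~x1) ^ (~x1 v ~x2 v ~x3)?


A pure literal appears in only one polarity across all clauses.
No pure literals found.
Count = 0.

0


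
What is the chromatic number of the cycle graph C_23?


An odd cycle cannot be 2-colored: alternating two colors around the cycle returns to the start with a conflict.
Since 23 is odd, three colors are required (and three suffice).
Chromatic number = 3.

3


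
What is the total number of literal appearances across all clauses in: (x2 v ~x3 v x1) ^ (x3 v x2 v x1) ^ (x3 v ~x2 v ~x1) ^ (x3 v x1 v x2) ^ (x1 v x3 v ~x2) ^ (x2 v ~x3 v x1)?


Clause lengths: 3, 3, 3, 3, 3, 3.
Sum = 3 + 3 + 3 + 3 + 3 + 3 = 18.

18


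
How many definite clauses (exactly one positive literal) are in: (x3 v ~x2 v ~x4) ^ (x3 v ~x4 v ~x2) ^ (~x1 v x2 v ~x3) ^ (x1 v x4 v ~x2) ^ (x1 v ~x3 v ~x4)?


A definite clause has exactly one positive literal.
Clause 1: 1 positive -> definite
Clause 2: 1 positive -> definite
Clause 3: 1 positive -> definite
Clause 4: 2 positive -> not definite
Clause 5: 1 positive -> definite
Definite clause count = 4.

4


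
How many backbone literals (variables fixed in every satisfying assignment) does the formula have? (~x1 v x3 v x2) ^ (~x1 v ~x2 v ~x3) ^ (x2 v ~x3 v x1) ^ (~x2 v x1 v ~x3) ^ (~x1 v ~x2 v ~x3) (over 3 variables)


Find all satisfying assignments: 4 model(s).
Check which variables have the same value in every model.
No variable is fixed across all models.
Backbone size = 0.

0


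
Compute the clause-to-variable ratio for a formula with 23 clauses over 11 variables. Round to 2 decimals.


Clause-to-variable ratio = clauses / variables.
23 / 11 = 2.09.

2.09


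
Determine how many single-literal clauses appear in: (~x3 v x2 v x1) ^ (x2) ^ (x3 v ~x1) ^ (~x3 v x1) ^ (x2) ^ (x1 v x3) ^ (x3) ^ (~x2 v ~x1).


A unit clause contains exactly one literal.
Unit clauses found: (x2), (x2), (x3).
Count = 3.

3


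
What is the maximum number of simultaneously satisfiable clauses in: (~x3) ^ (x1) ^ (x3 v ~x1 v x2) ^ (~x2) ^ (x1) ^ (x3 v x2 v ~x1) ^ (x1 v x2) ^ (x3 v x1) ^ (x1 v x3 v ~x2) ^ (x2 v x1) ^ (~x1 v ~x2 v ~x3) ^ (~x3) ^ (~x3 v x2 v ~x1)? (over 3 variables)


Enumerate all 8 truth assignments.
For each, count how many of the 13 clauses are satisfied.
The formula is not fully satisfiable, so the maximum is below 13.
Maximum simultaneously satisfiable clauses = 12.

12


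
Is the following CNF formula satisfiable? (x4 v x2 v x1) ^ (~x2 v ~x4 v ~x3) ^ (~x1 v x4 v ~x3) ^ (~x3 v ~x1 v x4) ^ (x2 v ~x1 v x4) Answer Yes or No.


Check all 16 possible truth assignments.
Number of satisfying assignments found: 9.
The formula is satisfiable.

Yes


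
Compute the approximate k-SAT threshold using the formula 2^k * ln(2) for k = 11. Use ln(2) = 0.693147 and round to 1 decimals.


Using the asymptotic formula: threshold ~ 2^k * ln(2).
2^11 = 2048.
2048 * 0.693147 = 1419.6.

1419.6


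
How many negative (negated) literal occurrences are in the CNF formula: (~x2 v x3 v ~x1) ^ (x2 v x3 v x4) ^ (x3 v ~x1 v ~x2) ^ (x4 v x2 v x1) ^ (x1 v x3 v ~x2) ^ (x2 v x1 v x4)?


Scan each clause for negated literals.
Clause 1: 2 negative; Clause 2: 0 negative; Clause 3: 2 negative; Clause 4: 0 negative; Clause 5: 1 negative; Clause 6: 0 negative.
Total negative literal occurrences = 5.

5


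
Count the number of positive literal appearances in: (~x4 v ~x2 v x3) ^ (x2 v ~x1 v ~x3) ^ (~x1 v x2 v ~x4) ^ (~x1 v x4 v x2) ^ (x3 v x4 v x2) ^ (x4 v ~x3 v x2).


Scan each clause for unnegated literals.
Clause 1: 1 positive; Clause 2: 1 positive; Clause 3: 1 positive; Clause 4: 2 positive; Clause 5: 3 positive; Clause 6: 2 positive.
Total positive literal occurrences = 10.

10


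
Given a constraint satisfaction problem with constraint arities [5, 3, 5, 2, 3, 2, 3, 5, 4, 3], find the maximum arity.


The arities are: 5, 3, 5, 2, 3, 2, 3, 5, 4, 3.
Scan for the maximum value.
Maximum arity = 5.

5


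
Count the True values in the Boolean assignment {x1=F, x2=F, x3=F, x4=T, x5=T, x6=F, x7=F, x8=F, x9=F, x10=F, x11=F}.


The weight is the number of variables assigned True.
True variables: x4, x5.
Weight = 2.

2


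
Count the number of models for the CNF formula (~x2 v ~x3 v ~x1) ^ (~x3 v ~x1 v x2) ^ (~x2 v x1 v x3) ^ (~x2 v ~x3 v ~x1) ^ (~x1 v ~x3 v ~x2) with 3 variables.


Enumerate all 8 truth assignments over 3 variables.
Test each against every clause.
Satisfying assignments found: 5.

5


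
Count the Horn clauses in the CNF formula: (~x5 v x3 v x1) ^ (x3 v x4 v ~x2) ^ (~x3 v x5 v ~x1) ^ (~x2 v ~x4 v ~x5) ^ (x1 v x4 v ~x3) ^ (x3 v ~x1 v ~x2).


A Horn clause has at most one positive literal.
Clause 1: 2 positive lit(s) -> not Horn
Clause 2: 2 positive lit(s) -> not Horn
Clause 3: 1 positive lit(s) -> Horn
Clause 4: 0 positive lit(s) -> Horn
Clause 5: 2 positive lit(s) -> not Horn
Clause 6: 1 positive lit(s) -> Horn
Total Horn clauses = 3.

3


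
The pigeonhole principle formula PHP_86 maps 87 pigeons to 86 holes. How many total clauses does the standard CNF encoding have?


The PHP encoding has two parts:
1) At-least-one-hole clauses: 87 (one per pigeon, each with 86 literals).
2) At-most-one-pigeon-per-hole clauses: 86 holes * C(87,2) = 86 * 3741 = 321726.
Total clauses = 87 + 321726 = 321813.

321813


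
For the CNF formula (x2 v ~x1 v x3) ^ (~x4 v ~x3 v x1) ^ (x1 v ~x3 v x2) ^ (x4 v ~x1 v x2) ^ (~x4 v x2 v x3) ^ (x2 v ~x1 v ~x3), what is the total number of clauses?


Each group enclosed in parentheses joined by ^ is one clause.
Counting the conjuncts: 6 clauses.

6


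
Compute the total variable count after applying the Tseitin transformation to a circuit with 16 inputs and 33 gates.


The Tseitin transformation introduces one auxiliary variable per gate.
Total variables = inputs + gates = 16 + 33 = 49.

49


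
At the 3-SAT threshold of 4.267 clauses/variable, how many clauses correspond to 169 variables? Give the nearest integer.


The 3-SAT phase transition occurs at approximately 4.267 clauses per variable.
m = 4.267 * 169 = 721.123.
Rounded to nearest integer: 721.

721


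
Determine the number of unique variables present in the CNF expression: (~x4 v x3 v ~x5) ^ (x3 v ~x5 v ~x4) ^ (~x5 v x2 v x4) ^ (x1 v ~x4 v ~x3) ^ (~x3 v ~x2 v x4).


Identify each distinct variable in the formula.
Variables found: x1, x2, x3, x4, x5.
Total distinct variables = 5.

5


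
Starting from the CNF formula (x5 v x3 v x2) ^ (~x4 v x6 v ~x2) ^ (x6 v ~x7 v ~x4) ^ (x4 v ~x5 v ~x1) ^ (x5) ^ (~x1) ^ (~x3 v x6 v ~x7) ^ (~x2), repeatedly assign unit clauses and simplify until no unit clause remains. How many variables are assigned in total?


Unit propagation repeatedly assigns the literal in any unit clause, then simplifies.
Assignments in order: x5 = T, x1 = F, x2 = F.
No further unit clauses remain.
Total variables assigned = 3.

3


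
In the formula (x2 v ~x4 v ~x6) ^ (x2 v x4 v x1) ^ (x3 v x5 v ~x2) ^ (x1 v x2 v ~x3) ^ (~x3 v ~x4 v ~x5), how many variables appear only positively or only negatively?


A pure literal appears in only one polarity across all clauses.
Pure literals: x1 (positive only), x6 (negative only).
Count = 2.

2


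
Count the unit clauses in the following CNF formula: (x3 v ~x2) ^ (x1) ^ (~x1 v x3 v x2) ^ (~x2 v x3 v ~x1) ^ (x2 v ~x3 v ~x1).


A unit clause contains exactly one literal.
Unit clauses found: (x1).
Count = 1.

1


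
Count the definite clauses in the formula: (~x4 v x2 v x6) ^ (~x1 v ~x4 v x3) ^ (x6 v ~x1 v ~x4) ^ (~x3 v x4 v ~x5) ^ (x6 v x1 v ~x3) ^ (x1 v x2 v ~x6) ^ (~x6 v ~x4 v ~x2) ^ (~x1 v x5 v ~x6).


A definite clause has exactly one positive literal.
Clause 1: 2 positive -> not definite
Clause 2: 1 positive -> definite
Clause 3: 1 positive -> definite
Clause 4: 1 positive -> definite
Clause 5: 2 positive -> not definite
Clause 6: 2 positive -> not definite
Clause 7: 0 positive -> not definite
Clause 8: 1 positive -> definite
Definite clause count = 4.

4


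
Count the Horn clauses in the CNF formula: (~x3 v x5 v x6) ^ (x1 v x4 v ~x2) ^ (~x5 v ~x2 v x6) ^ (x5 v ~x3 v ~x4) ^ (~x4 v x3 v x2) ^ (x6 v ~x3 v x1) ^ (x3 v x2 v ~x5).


A Horn clause has at most one positive literal.
Clause 1: 2 positive lit(s) -> not Horn
Clause 2: 2 positive lit(s) -> not Horn
Clause 3: 1 positive lit(s) -> Horn
Clause 4: 1 positive lit(s) -> Horn
Clause 5: 2 positive lit(s) -> not Horn
Clause 6: 2 positive lit(s) -> not Horn
Clause 7: 2 positive lit(s) -> not Horn
Total Horn clauses = 2.

2


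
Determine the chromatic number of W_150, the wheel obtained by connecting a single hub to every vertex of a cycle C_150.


W_150 consists of the cycle C_150 together with a hub vertex adjacent to every cycle vertex.
The cycle C_150 needs 2 colors (even cycle -> 2).
The hub is adjacent to every cycle vertex, so it must receive a new color distinct from all of them.
Chromatic number = 2 + 1 = 3.

3


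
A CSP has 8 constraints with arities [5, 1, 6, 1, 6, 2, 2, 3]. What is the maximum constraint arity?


The arities are: 5, 1, 6, 1, 6, 2, 2, 3.
Scan for the maximum value.
Maximum arity = 6.

6


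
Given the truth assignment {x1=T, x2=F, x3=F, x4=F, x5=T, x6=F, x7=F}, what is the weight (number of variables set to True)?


The weight is the number of variables assigned True.
True variables: x1, x5.
Weight = 2.

2


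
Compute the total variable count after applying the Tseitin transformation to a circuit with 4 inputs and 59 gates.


The Tseitin transformation introduces one auxiliary variable per gate.
Total variables = inputs + gates = 4 + 59 = 63.

63


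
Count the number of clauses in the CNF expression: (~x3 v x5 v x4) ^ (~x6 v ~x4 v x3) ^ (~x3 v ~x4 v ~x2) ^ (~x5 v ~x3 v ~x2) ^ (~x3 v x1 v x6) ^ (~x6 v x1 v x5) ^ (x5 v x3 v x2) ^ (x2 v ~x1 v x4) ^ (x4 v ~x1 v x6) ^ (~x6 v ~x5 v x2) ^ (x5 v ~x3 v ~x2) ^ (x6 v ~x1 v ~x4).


Each group enclosed in parentheses joined by ^ is one clause.
Counting the conjuncts: 12 clauses.

12


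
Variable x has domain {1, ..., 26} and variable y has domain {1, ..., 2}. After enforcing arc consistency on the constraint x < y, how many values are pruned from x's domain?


For the constraint x < y, x needs a supporting value in y's domain.
x can be at most 1 (one less than y's maximum).
Valid x values from domain: 1 out of 26.
Pruned = 26 - 1 = 25.

25


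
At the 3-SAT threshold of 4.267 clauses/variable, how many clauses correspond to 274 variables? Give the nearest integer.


The 3-SAT phase transition occurs at approximately 4.267 clauses per variable.
m = 4.267 * 274 = 1169.158.
Rounded to nearest integer: 1169.

1169


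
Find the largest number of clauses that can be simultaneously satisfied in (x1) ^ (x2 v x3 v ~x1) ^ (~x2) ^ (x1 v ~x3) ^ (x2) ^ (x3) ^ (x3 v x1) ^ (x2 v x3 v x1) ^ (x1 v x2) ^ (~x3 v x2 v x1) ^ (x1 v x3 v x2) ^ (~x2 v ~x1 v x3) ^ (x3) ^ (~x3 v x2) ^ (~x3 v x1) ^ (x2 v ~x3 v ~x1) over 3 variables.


Enumerate all 8 truth assignments.
For each, count how many of the 16 clauses are satisfied.
The formula is not fully satisfiable, so the maximum is below 16.
Maximum simultaneously satisfiable clauses = 15.

15


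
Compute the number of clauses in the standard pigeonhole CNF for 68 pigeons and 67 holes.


The PHP encoding has two parts:
1) At-least-one-hole clauses: 68 (one per pigeon, each with 67 literals).
2) At-most-one-pigeon-per-hole clauses: 67 holes * C(68,2) = 67 * 2278 = 152626.
Total clauses = 68 + 152626 = 152694.

152694


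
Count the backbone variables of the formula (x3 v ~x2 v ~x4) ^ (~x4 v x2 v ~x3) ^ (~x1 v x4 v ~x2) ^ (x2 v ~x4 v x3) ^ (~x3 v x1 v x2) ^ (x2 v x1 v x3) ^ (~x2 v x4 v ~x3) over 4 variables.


Find all satisfying assignments: 5 model(s).
Check which variables have the same value in every model.
No variable is fixed across all models.
Backbone size = 0.

0


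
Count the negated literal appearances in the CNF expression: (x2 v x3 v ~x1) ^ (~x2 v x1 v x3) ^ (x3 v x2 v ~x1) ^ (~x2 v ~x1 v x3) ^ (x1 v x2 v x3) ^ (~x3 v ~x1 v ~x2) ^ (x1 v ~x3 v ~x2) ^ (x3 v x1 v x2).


Scan each clause for negated literals.
Clause 1: 1 negative; Clause 2: 1 negative; Clause 3: 1 negative; Clause 4: 2 negative; Clause 5: 0 negative; Clause 6: 3 negative; Clause 7: 2 negative; Clause 8: 0 negative.
Total negative literal occurrences = 10.

10


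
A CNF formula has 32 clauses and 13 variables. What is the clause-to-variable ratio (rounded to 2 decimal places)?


Clause-to-variable ratio = clauses / variables.
32 / 13 = 2.46.

2.46


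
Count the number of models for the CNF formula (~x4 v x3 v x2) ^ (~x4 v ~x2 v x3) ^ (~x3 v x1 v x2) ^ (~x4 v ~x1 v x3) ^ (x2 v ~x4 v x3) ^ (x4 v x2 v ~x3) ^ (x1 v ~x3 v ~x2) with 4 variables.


Enumerate all 16 truth assignments over 4 variables.
Test each against every clause.
Satisfying assignments found: 7.

7


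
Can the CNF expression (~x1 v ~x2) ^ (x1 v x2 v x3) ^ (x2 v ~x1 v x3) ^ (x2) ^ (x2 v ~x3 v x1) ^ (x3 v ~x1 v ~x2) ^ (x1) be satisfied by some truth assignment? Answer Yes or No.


Check all 8 possible truth assignments.
Number of satisfying assignments found: 0.
The formula is unsatisfiable.

No


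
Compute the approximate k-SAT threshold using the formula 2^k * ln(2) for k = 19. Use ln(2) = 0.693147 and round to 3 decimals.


Using the asymptotic formula: threshold ~ 2^k * ln(2).
2^19 = 524288.
524288 * 0.693147 = 363408.654.

363408.654


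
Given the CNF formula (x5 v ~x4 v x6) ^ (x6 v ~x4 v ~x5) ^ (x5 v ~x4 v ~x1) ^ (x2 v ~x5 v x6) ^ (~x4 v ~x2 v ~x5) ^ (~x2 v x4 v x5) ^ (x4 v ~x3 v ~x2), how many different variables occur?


Identify each distinct variable in the formula.
Variables found: x1, x2, x3, x4, x5, x6.
Total distinct variables = 6.

6


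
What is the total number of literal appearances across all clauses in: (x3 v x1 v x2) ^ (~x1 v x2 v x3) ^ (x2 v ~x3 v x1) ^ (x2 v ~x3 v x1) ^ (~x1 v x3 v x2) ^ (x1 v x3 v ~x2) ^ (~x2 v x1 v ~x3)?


Clause lengths: 3, 3, 3, 3, 3, 3, 3.
Sum = 3 + 3 + 3 + 3 + 3 + 3 + 3 = 21.

21


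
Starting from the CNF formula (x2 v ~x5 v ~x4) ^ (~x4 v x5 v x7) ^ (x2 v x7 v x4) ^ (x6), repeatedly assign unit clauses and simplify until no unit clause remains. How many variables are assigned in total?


Unit propagation repeatedly assigns the literal in any unit clause, then simplifies.
Assignments in order: x6 = T.
No further unit clauses remain.
Total variables assigned = 1.

1


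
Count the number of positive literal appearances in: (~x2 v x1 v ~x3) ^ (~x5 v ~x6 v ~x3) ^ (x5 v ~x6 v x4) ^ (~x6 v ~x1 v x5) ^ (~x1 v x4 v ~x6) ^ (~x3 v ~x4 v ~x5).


Scan each clause for unnegated literals.
Clause 1: 1 positive; Clause 2: 0 positive; Clause 3: 2 positive; Clause 4: 1 positive; Clause 5: 1 positive; Clause 6: 0 positive.
Total positive literal occurrences = 5.

5


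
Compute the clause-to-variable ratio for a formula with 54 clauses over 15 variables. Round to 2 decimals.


Clause-to-variable ratio = clauses / variables.
54 / 15 = 3.6.

3.6


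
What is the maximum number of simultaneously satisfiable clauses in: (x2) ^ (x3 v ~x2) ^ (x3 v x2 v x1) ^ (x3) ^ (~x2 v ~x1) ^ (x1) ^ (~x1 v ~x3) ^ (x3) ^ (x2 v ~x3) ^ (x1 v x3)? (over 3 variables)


Enumerate all 8 truth assignments.
For each, count how many of the 10 clauses are satisfied.
The formula is not fully satisfiable, so the maximum is below 10.
Maximum simultaneously satisfiable clauses = 9.

9


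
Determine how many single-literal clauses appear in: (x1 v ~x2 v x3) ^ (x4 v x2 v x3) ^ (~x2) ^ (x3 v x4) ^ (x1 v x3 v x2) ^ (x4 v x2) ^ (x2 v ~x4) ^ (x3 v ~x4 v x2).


A unit clause contains exactly one literal.
Unit clauses found: (~x2).
Count = 1.

1


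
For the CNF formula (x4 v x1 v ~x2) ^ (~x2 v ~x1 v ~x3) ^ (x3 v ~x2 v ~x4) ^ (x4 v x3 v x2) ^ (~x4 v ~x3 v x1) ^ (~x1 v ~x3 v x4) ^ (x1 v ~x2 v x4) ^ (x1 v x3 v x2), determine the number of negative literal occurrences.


Scan each clause for negated literals.
Clause 1: 1 negative; Clause 2: 3 negative; Clause 3: 2 negative; Clause 4: 0 negative; Clause 5: 2 negative; Clause 6: 2 negative; Clause 7: 1 negative; Clause 8: 0 negative.
Total negative literal occurrences = 11.

11


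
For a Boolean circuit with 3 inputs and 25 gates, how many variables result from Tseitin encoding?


The Tseitin transformation introduces one auxiliary variable per gate.
Total variables = inputs + gates = 3 + 25 = 28.

28


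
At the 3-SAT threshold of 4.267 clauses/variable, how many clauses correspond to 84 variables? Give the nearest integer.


The 3-SAT phase transition occurs at approximately 4.267 clauses per variable.
m = 4.267 * 84 = 358.428.
Rounded to nearest integer: 358.

358


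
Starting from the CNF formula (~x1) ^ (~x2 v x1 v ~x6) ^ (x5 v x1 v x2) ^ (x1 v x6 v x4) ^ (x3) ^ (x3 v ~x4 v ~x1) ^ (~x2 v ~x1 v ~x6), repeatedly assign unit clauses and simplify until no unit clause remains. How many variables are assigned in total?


Unit propagation repeatedly assigns the literal in any unit clause, then simplifies.
Assignments in order: x1 = F, x3 = T.
No further unit clauses remain.
Total variables assigned = 2.

2


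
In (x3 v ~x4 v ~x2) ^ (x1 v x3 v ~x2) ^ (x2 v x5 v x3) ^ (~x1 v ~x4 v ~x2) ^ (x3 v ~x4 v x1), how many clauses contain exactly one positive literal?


A definite clause has exactly one positive literal.
Clause 1: 1 positive -> definite
Clause 2: 2 positive -> not definite
Clause 3: 3 positive -> not definite
Clause 4: 0 positive -> not definite
Clause 5: 2 positive -> not definite
Definite clause count = 1.

1


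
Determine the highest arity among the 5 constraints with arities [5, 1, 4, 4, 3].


The arities are: 5, 1, 4, 4, 3.
Scan for the maximum value.
Maximum arity = 5.

5


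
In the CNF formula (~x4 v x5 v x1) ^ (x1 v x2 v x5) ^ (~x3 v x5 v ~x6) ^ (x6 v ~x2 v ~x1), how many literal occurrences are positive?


Scan each clause for unnegated literals.
Clause 1: 2 positive; Clause 2: 3 positive; Clause 3: 1 positive; Clause 4: 1 positive.
Total positive literal occurrences = 7.

7


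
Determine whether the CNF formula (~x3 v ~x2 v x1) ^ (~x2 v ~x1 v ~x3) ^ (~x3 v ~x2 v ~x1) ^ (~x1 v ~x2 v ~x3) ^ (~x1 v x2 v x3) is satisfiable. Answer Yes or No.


Check all 8 possible truth assignments.
Number of satisfying assignments found: 5.
The formula is satisfiable.

Yes


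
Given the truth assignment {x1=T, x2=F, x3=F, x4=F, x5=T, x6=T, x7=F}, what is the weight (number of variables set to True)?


The weight is the number of variables assigned True.
True variables: x1, x5, x6.
Weight = 3.

3


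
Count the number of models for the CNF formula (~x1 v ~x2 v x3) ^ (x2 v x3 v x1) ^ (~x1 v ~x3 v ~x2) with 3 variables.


Enumerate all 8 truth assignments over 3 variables.
Test each against every clause.
Satisfying assignments found: 5.

5


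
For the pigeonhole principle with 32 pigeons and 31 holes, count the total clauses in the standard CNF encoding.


The PHP encoding has two parts:
1) At-least-one-hole clauses: 32 (one per pigeon, each with 31 literals).
2) At-most-one-pigeon-per-hole clauses: 31 holes * C(32,2) = 31 * 496 = 15376.
Total clauses = 32 + 15376 = 15408.

15408


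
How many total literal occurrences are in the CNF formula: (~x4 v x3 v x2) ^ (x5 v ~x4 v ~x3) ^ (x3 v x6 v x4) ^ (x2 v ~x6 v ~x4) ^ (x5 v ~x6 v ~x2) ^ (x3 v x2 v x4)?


Clause lengths: 3, 3, 3, 3, 3, 3.
Sum = 3 + 3 + 3 + 3 + 3 + 3 = 18.

18


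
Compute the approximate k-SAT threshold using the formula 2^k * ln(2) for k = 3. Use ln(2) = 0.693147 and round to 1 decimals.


Using the asymptotic formula: threshold ~ 2^k * ln(2).
2^3 = 8.
8 * 0.693147 = 5.5.

5.5


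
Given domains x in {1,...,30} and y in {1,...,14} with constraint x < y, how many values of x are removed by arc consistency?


For the constraint x < y, x needs a supporting value in y's domain.
x can be at most 13 (one less than y's maximum).
Valid x values from domain: 13 out of 30.
Pruned = 30 - 13 = 17.

17


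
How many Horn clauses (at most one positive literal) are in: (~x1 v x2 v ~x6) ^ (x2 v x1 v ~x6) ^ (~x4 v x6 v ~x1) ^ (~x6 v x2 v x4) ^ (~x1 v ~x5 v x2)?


A Horn clause has at most one positive literal.
Clause 1: 1 positive lit(s) -> Horn
Clause 2: 2 positive lit(s) -> not Horn
Clause 3: 1 positive lit(s) -> Horn
Clause 4: 2 positive lit(s) -> not Horn
Clause 5: 1 positive lit(s) -> Horn
Total Horn clauses = 3.

3


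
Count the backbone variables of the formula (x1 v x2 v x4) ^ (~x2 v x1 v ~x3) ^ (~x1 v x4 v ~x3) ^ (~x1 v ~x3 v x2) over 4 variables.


Find all satisfying assignments: 9 model(s).
Check which variables have the same value in every model.
No variable is fixed across all models.
Backbone size = 0.

0


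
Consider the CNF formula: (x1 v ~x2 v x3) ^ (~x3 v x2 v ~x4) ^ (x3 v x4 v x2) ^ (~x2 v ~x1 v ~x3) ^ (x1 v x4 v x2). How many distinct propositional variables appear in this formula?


Identify each distinct variable in the formula.
Variables found: x1, x2, x3, x4.
Total distinct variables = 4.

4


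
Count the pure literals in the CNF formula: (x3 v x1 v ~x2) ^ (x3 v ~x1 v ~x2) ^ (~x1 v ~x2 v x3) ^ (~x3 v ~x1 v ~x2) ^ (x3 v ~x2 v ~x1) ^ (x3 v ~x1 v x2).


A pure literal appears in only one polarity across all clauses.
No pure literals found.
Count = 0.

0


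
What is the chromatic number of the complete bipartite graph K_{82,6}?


K_{82,6} is bipartite by definition: the two parts are independent sets, with every edge crossing between them.
Color all vertices in one part with color 1 and all vertices in the other part with color 2.
Since the graph has at least one edge, one color does not suffice.
Chromatic number = 2.

2


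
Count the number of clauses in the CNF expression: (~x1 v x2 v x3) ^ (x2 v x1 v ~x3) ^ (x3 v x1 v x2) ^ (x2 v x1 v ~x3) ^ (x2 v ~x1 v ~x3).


Each group enclosed in parentheses joined by ^ is one clause.
Counting the conjuncts: 5 clauses.

5


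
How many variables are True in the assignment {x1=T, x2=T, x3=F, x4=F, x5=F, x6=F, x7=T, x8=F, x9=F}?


The weight is the number of variables assigned True.
True variables: x1, x2, x7.
Weight = 3.

3


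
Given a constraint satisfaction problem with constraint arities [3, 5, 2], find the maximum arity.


The arities are: 3, 5, 2.
Scan for the maximum value.
Maximum arity = 5.

5


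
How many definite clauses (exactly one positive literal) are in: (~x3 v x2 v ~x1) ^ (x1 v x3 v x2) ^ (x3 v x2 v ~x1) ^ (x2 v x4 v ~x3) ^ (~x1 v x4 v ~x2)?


A definite clause has exactly one positive literal.
Clause 1: 1 positive -> definite
Clause 2: 3 positive -> not definite
Clause 3: 2 positive -> not definite
Clause 4: 2 positive -> not definite
Clause 5: 1 positive -> definite
Definite clause count = 2.

2


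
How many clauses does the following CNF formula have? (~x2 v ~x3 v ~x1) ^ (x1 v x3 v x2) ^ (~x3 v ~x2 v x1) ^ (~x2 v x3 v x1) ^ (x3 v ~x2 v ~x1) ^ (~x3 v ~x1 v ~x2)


Each group enclosed in parentheses joined by ^ is one clause.
Counting the conjuncts: 6 clauses.

6


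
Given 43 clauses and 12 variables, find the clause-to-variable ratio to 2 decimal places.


Clause-to-variable ratio = clauses / variables.
43 / 12 = 3.58.

3.58


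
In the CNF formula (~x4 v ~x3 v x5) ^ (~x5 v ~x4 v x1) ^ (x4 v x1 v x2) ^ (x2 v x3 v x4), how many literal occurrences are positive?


Scan each clause for unnegated literals.
Clause 1: 1 positive; Clause 2: 1 positive; Clause 3: 3 positive; Clause 4: 3 positive.
Total positive literal occurrences = 8.

8


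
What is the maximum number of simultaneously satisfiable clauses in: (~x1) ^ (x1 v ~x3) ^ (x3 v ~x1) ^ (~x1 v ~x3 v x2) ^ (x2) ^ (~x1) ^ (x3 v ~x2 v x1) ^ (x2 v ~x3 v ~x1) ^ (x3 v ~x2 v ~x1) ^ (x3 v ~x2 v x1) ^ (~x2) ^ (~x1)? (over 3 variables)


Enumerate all 8 truth assignments.
For each, count how many of the 12 clauses are satisfied.
The formula is not fully satisfiable, so the maximum is below 12.
Maximum simultaneously satisfiable clauses = 11.

11


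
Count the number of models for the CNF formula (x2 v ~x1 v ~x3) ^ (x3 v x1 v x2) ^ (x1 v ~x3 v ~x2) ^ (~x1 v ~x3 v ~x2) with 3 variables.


Enumerate all 8 truth assignments over 3 variables.
Test each against every clause.
Satisfying assignments found: 4.

4


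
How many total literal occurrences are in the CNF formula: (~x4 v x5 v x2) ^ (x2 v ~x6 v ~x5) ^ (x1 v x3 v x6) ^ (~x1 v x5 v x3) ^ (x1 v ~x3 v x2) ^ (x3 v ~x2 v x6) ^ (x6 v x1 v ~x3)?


Clause lengths: 3, 3, 3, 3, 3, 3, 3.
Sum = 3 + 3 + 3 + 3 + 3 + 3 + 3 = 21.

21


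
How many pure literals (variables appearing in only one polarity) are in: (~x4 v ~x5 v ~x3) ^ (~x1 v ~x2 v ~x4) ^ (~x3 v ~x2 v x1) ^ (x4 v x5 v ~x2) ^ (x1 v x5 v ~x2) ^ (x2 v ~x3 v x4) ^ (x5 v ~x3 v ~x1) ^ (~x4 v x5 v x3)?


A pure literal appears in only one polarity across all clauses.
No pure literals found.
Count = 0.

0


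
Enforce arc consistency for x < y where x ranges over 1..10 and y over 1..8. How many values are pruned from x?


For the constraint x < y, x needs a supporting value in y's domain.
x can be at most 7 (one less than y's maximum).
Valid x values from domain: 7 out of 10.
Pruned = 10 - 7 = 3.

3


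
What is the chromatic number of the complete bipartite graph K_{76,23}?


K_{76,23} is bipartite by definition: the two parts are independent sets, with every edge crossing between them.
Color all vertices in one part with color 1 and all vertices in the other part with color 2.
Since the graph has at least one edge, one color does not suffice.
Chromatic number = 2.

2


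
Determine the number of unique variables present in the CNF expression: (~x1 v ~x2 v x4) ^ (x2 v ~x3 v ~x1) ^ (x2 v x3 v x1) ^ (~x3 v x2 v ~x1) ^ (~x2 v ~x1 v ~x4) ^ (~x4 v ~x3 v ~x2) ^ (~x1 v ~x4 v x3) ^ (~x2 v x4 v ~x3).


Identify each distinct variable in the formula.
Variables found: x1, x2, x3, x4.
Total distinct variables = 4.

4


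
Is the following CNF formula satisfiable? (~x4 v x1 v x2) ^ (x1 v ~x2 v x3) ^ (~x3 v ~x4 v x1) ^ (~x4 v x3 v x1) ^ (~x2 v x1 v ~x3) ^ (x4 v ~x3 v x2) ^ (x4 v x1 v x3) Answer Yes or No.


Check all 16 possible truth assignments.
Number of satisfying assignments found: 7.
The formula is satisfiable.

Yes


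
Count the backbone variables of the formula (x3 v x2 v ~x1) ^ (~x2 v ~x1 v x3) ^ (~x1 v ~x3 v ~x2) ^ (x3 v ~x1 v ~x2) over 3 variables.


Find all satisfying assignments: 5 model(s).
Check which variables have the same value in every model.
No variable is fixed across all models.
Backbone size = 0.

0


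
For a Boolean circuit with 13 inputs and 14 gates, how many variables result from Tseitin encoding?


The Tseitin transformation introduces one auxiliary variable per gate.
Total variables = inputs + gates = 13 + 14 = 27.

27


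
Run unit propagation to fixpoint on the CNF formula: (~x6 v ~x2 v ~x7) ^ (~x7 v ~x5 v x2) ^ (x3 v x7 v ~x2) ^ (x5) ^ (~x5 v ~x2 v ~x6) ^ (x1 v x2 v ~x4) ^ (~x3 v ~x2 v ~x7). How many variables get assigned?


Unit propagation repeatedly assigns the literal in any unit clause, then simplifies.
Assignments in order: x5 = T.
No further unit clauses remain.
Total variables assigned = 1.

1


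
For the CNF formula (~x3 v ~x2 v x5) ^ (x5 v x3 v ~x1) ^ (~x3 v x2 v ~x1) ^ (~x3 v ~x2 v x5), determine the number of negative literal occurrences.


Scan each clause for negated literals.
Clause 1: 2 negative; Clause 2: 1 negative; Clause 3: 2 negative; Clause 4: 2 negative.
Total negative literal occurrences = 7.

7


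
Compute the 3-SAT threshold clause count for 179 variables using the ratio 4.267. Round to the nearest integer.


The 3-SAT phase transition occurs at approximately 4.267 clauses per variable.
m = 4.267 * 179 = 763.793.
Rounded to nearest integer: 764.

764


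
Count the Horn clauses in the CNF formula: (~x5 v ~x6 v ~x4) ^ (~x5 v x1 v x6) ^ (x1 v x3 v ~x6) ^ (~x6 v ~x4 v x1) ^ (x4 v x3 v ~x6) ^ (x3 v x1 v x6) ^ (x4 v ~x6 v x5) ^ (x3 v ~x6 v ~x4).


A Horn clause has at most one positive literal.
Clause 1: 0 positive lit(s) -> Horn
Clause 2: 2 positive lit(s) -> not Horn
Clause 3: 2 positive lit(s) -> not Horn
Clause 4: 1 positive lit(s) -> Horn
Clause 5: 2 positive lit(s) -> not Horn
Clause 6: 3 positive lit(s) -> not Horn
Clause 7: 2 positive lit(s) -> not Horn
Clause 8: 1 positive lit(s) -> Horn
Total Horn clauses = 3.

3


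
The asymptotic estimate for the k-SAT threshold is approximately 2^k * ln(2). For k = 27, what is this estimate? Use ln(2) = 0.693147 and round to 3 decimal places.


Using the asymptotic formula: threshold ~ 2^k * ln(2).
2^27 = 134217728.
134217728 * 0.693147 = 93032615.51.

93032615.51


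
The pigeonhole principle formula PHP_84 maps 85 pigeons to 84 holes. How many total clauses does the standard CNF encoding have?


The PHP encoding has two parts:
1) At-least-one-hole clauses: 85 (one per pigeon, each with 84 literals).
2) At-most-one-pigeon-per-hole clauses: 84 holes * C(85,2) = 84 * 3570 = 299880.
Total clauses = 85 + 299880 = 299965.

299965


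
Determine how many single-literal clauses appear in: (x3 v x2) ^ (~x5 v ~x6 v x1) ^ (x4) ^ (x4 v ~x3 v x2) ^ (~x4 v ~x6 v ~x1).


A unit clause contains exactly one literal.
Unit clauses found: (x4).
Count = 1.

1


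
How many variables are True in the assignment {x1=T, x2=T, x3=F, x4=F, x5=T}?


The weight is the number of variables assigned True.
True variables: x1, x2, x5.
Weight = 3.

3


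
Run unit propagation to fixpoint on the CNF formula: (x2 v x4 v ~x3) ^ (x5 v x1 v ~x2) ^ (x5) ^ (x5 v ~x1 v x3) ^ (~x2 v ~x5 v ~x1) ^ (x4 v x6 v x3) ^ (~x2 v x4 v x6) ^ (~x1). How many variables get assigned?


Unit propagation repeatedly assigns the literal in any unit clause, then simplifies.
Assignments in order: x5 = T, x1 = F.
No further unit clauses remain.
Total variables assigned = 2.

2


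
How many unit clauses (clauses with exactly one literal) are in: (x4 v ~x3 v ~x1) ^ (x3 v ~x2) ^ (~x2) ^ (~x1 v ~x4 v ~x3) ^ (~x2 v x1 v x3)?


A unit clause contains exactly one literal.
Unit clauses found: (~x2).
Count = 1.

1
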